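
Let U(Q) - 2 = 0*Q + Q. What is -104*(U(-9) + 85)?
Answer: -8112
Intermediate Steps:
U(Q) = 2 + Q (U(Q) = 2 + (0*Q + Q) = 2 + (0 + Q) = 2 + Q)
-104*(U(-9) + 85) = -104*((2 - 9) + 85) = -104*(-7 + 85) = -104*78 = -8112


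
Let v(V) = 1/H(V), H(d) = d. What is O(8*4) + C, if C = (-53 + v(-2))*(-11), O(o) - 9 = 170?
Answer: 1535/2 ≈ 767.50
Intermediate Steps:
O(o) = 179 (O(o) = 9 + 170 = 179)
v(V) = 1/V
C = 1177/2 (C = (-53 + 1/(-2))*(-11) = (-53 - ½)*(-11) = -107/2*(-11) = 1177/2 ≈ 588.50)
O(8*4) + C = 179 + 1177/2 = 1535/2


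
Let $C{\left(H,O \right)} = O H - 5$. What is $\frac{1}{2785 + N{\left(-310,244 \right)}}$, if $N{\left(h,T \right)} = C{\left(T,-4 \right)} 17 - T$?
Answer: $- \frac{1}{14136} \approx -7.0741 \cdot 10^{-5}$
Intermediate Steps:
$C{\left(H,O \right)} = -5 + H O$ ($C{\left(H,O \right)} = H O - 5 = -5 + H O$)
$N{\left(h,T \right)} = -85 - 69 T$ ($N{\left(h,T \right)} = \left(-5 + T \left(-4\right)\right) 17 - T = \left(-5 - 4 T\right) 17 - T = \left(-85 - 68 T\right) - T = -85 - 69 T$)
$\frac{1}{2785 + N{\left(-310,244 \right)}} = \frac{1}{2785 - 16921} = \frac{1}{-14136} = - \frac{1}{14136}$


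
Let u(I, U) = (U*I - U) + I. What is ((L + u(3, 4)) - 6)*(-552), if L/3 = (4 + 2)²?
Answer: -62376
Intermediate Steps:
L = 108 (L = 3*(4 + 2)² = 3*6² = 3*36 = 108)
u(I, U) = I - U + I*U (u(I, U) = (I*U - U) + I = (-U + I*U) + I = I - U + I*U)
((L + u(3, 4)) - 6)*(-552) = ((108 + (3 - 1*4 + 3*4)) - 6)*(-552) = ((108 + (3 - 4 + 12)) - 6)*(-552) = ((108 + 11) - 6)*(-552) = (119 - 6)*(-552) = 113*(-552) = -62376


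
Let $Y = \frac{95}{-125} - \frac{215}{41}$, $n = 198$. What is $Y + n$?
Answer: $\frac{196796}{1025} \approx 192.0$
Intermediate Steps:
$Y = - \frac{6154}{1025}$ ($Y = 95 \left(- \frac{1}{125}\right) - \frac{215}{41} = - \frac{19}{25} - \frac{215}{41} = - \frac{6154}{1025} \approx -6.0039$)
$Y + n = - \frac{6154}{1025} + 198 = \frac{196796}{1025}$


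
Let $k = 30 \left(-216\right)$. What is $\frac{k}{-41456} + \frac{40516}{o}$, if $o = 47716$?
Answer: $\frac{31075484}{30908039} \approx 1.0054$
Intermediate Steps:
$k = -6480$
$\frac{k}{-41456} + \frac{40516}{o} = - \frac{6480}{-41456} + \frac{40516}{47716} = \left(-6480\right) \left(- \frac{1}{41456}\right) + 40516 \cdot \frac{1}{47716} = \frac{405}{2591} + \frac{10129}{11929} = \frac{31075484}{30908039}$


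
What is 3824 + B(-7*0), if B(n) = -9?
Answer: 3815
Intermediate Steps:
3824 + B(-7*0) = 3824 - 9 = 3815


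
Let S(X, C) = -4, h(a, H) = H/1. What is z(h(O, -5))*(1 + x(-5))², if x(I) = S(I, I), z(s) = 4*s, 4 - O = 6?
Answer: -180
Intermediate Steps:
O = -2 (O = 4 - 1*6 = 4 - 6 = -2)
h(a, H) = H (h(a, H) = H*1 = H)
x(I) = -4
z(h(O, -5))*(1 + x(-5))² = (4*(-5))*(1 - 4)² = -20*(-3)² = -20*9 = -180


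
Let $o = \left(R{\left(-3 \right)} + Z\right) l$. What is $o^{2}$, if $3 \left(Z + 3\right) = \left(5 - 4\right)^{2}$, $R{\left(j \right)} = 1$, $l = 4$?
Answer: $\frac{400}{9} \approx 44.444$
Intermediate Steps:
$Z = - \frac{8}{3}$ ($Z = -3 + \frac{\left(5 - 4\right)^{2}}{3} = -3 + \frac{1^{2}}{3} = -3 + \frac{1}{3} \cdot 1 = -3 + \frac{1}{3} = - \frac{8}{3} \approx -2.6667$)
$o = - \frac{20}{3}$ ($o = \left(1 - \frac{8}{3}\right) 4 = \left(- \frac{5}{3}\right) 4 = - \frac{20}{3} \approx -6.6667$)
$o^{2} = \left(- \frac{20}{3}\right)^{2} = \frac{400}{9}$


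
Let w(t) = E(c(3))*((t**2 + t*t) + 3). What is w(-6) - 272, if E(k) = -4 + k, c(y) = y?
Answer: -347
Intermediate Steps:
w(t) = -3 - 2*t**2 (w(t) = (-4 + 3)*((t**2 + t*t) + 3) = -((t**2 + t**2) + 3) = -(2*t**2 + 3) = -(3 + 2*t**2) = -3 - 2*t**2)
w(-6) - 272 = (-3 - 2*(-6)**2) - 272 = (-3 - 2*36) - 272 = (-3 - 72) - 272 = -75 - 272 = -347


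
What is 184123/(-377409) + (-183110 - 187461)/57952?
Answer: -150527126635/21871606368 ≈ -6.8823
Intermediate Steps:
184123/(-377409) + (-183110 - 187461)/57952 = 184123*(-1/377409) - 370571*1/57952 = -184123/377409 - 370571/57952 = -150527126635/21871606368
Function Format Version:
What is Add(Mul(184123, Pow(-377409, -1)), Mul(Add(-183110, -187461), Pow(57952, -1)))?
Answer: Rational(-150527126635, 21871606368) ≈ -6.8823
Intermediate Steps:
Add(Mul(184123, Pow(-377409, -1)), Mul(Add(-183110, -187461), Pow(57952, -1))) = Add(Mul(184123, Rational(-1, 377409)), Mul(-370571, Rational(1, 57952))) = Add(Rational(-184123, 377409), Rational(-370571, 57952)) = Rational(-150527126635, 21871606368)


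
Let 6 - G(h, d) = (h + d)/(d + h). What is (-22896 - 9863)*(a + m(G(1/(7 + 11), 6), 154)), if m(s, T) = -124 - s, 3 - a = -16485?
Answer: -535904481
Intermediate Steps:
a = 16488 (a = 3 - 1*(-16485) = 3 + 16485 = 16488)
G(h, d) = 5 (G(h, d) = 6 - (h + d)/(d + h) = 6 - (d + h)/(d + h) = 6 - 1*1 = 6 - 1 = 5)
(-22896 - 9863)*(a + m(G(1/(7 + 11), 6), 154)) = (-22896 - 9863)*(16488 + (-124 - 1*5)) = -32759*(16488 + (-124 - 5)) = -32759*(16488 - 129) = -32759*16359 = -535904481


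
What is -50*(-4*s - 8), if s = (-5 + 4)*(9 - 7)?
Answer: 0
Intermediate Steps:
s = -2 (s = -1*2 = -2)
-50*(-4*s - 8) = -50*(-4*(-2) - 8) = -50*(8 - 8) = -50*0 = 0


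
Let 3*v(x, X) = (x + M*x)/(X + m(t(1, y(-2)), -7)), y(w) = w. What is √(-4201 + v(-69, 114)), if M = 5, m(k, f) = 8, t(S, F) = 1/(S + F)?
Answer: I*√15636130/61 ≈ 64.824*I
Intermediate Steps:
t(S, F) = 1/(F + S)
v(x, X) = 2*x/(8 + X) (v(x, X) = ((x + 5*x)/(X + 8))/3 = ((6*x)/(8 + X))/3 = (6*x/(8 + X))/3 = 2*x/(8 + X))
√(-4201 + v(-69, 114)) = √(-4201 + 2*(-69)/(8 + 114)) = √(-4201 + 2*(-69)/122) = √(-4201 + 2*(-69)*(1/122)) = √(-4201 - 69/61) = √(-256330/61) = I*√15636130/61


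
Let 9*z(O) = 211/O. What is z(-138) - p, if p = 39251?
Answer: -48749953/1242 ≈ -39251.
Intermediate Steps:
z(O) = 211/(9*O) (z(O) = (211/O)/9 = 211/(9*O))
z(-138) - p = (211/9)/(-138) - 1*39251 = (211/9)*(-1/138) - 39251 = -211/1242 - 39251 = -48749953/1242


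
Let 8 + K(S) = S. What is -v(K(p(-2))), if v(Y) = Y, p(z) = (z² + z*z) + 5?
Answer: -5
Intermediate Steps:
p(z) = 5 + 2*z² (p(z) = (z² + z²) + 5 = 2*z² + 5 = 5 + 2*z²)
K(S) = -8 + S
-v(K(p(-2))) = -(-8 + (5 + 2*(-2)²)) = -(-8 + (5 + 2*4)) = -(-8 + (5 + 8)) = -(-8 + 13) = -1*5 = -5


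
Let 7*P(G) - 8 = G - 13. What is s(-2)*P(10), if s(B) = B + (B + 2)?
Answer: -10/7 ≈ -1.4286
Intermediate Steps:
P(G) = -5/7 + G/7 (P(G) = 8/7 + (G - 13)/7 = 8/7 + (-13 + G)/7 = 8/7 + (-13/7 + G/7) = -5/7 + G/7)
s(B) = 2 + 2*B (s(B) = B + (2 + B) = 2 + 2*B)
s(-2)*P(10) = (2 + 2*(-2))*(-5/7 + (⅐)*10) = (2 - 4)*(-5/7 + 10/7) = -2*5/7 = -10/7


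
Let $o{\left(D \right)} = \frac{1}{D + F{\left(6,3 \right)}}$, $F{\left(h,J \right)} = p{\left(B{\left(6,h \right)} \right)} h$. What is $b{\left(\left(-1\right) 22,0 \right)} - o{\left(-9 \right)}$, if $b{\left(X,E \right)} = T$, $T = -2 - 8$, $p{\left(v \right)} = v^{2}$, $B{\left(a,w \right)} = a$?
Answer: $- \frac{2071}{207} \approx -10.005$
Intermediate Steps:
$F{\left(h,J \right)} = 36 h$ ($F{\left(h,J \right)} = 6^{2} h = 36 h$)
$T = -10$ ($T = -2 - 8 = -10$)
$b{\left(X,E \right)} = -10$
$o{\left(D \right)} = \frac{1}{216 + D}$ ($o{\left(D \right)} = \frac{1}{D + 36 \cdot 6} = \frac{1}{D + 216} = \frac{1}{216 + D}$)
$b{\left(\left(-1\right) 22,0 \right)} - o{\left(-9 \right)} = -10 - \frac{1}{216 - 9} = -10 - \frac{1}{207} = - \frac{2071}{207}$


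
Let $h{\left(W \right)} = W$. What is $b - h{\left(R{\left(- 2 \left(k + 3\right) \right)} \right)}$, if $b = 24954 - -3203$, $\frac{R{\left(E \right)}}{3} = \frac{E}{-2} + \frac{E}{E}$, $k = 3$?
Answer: $28136$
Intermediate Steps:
$R{\left(E \right)} = 3 - \frac{3 E}{2}$ ($R{\left(E \right)} = 3 \left(\frac{E}{-2} + \frac{E}{E}\right) = 3 \left(E \left(- \frac{1}{2}\right) + 1\right) = 3 \left(- \frac{E}{2} + 1\right) = 3 \left(1 - \frac{E}{2}\right) = 3 - \frac{3 E}{2}$)
$b = 28157$ ($b = 24954 + 3203 = 28157$)
$b - h{\left(R{\left(- 2 \left(k + 3\right) \right)} \right)} = 28157 - \left(3 - \frac{3 \left(- 2 \left(3 + 3\right)\right)}{2}\right) = 28157 - \left(3 - \frac{3 \left(\left(-2\right) 6\right)}{2}\right) = 28157 - \left(3 - -18\right) = 28157 - \left(3 + 18\right) = 28157 - 21 = 28136$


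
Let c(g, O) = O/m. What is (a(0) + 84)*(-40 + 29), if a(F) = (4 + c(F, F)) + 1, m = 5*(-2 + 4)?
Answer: -979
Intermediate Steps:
m = 10 (m = 5*2 = 10)
c(g, O) = O/10
a(F) = 5 + F/10 (a(F) = (4 + F/10) + 1 = 5 + F/10)
(a(0) + 84)*(-40 + 29) = ((5 + (⅒)*0) + 84)*(-40 + 29) = ((5 + 0) + 84)*(-11) = (5 + 84)*(-11) = 89*(-11) = -979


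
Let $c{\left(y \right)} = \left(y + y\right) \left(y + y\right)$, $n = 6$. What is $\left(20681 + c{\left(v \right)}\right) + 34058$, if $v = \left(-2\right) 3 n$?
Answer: $59923$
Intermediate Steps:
$v = -36$ ($v = \left(-2\right) 3 \cdot 6 = \left(-6\right) 6 = -36$)
$c{\left(y \right)} = 4 y^{2}$ ($c{\left(y \right)} = 2 y 2 y = 4 y^{2}$)
$\left(20681 + c{\left(v \right)}\right) + 34058 = \left(20681 + 4 \left(-36\right)^{2}\right) + 34058 = \left(20681 + 4 \cdot 1296\right) + 34058 = \left(20681 + 5184\right) + 34058 = 25865 + 34058 = 59923$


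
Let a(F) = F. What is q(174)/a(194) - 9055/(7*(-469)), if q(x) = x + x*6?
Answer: 2877682/318451 ≈ 9.0365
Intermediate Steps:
q(x) = 7*x (q(x) = x + 6*x = 7*x)
q(174)/a(194) - 9055/(7*(-469)) = (7*174)/194 - 9055/(7*(-469)) = 1218*(1/194) - 9055/(-3283) = 609/97 - 9055*(-1/3283) = 609/97 + 9055/3283 = 2877682/318451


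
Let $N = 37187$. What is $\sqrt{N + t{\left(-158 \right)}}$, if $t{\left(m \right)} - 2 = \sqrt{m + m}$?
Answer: $\sqrt{37189 + 2 i \sqrt{79}} \approx 192.84 + 0.0461 i$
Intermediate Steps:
$t{\left(m \right)} = 2 + \sqrt{2} \sqrt{m}$ ($t{\left(m \right)} = 2 + \sqrt{m + m} = 2 + \sqrt{2 m} = 2 + \sqrt{2} \sqrt{m}$)
$\sqrt{N + t{\left(-158 \right)}} = \sqrt{37187 + \left(2 + \sqrt{2} \sqrt{-158}\right)} = \sqrt{37187 + \left(2 + \sqrt{2} i \sqrt{158}\right)} = \sqrt{37187 + \left(2 + 2 i \sqrt{79}\right)} = \sqrt{37189 + 2 i \sqrt{79}}$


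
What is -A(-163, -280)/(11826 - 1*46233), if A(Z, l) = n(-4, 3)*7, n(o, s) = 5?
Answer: 35/34407 ≈ 0.0010172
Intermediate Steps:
A(Z, l) = 35 (A(Z, l) = 5*7 = 35)
-A(-163, -280)/(11826 - 1*46233) = -35/(11826 - 1*46233) = -35/(11826 - 46233) = -35/(-34407) = -35*(-1)/34407 = -1*(-35/34407) = 35/34407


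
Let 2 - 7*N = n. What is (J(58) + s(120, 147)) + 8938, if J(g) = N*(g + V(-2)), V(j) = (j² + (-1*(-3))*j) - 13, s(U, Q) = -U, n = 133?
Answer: 56093/7 ≈ 8013.3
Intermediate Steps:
N = -131/7 (N = 2/7 - ⅐*133 = 2/7 - 19 = -131/7 ≈ -18.714)
V(j) = -13 + j² + 3*j (V(j) = (j² + 3*j) - 13 = -13 + j² + 3*j)
J(g) = 1965/7 - 131*g/7 (J(g) = -131*(g + (-13 + (-2)² + 3*(-2)))/7 = -131*(g + (-13 + 4 - 6))/7 = -131*(g - 15)/7 = -131*(-15 + g)/7 = 1965/7 - 131*g/7)
(J(58) + s(120, 147)) + 8938 = ((1965/7 - 131/7*58) - 1*120) + 8938 = ((1965/7 - 7598/7) - 120) + 8938 = (-5633/7 - 120) + 8938 = -6473/7 + 8938 = 56093/7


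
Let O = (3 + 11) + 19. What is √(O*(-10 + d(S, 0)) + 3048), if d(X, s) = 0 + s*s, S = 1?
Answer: 3*√302 ≈ 52.134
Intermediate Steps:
d(X, s) = s² (d(X, s) = 0 + s² = s²)
O = 33 (O = 14 + 19 = 33)
√(O*(-10 + d(S, 0)) + 3048) = √(33*(-10 + 0²) + 3048) = √(33*(-10 + 0) + 3048) = √(33*(-10) + 3048) = √(-330 + 3048) = √2718 = 3*√302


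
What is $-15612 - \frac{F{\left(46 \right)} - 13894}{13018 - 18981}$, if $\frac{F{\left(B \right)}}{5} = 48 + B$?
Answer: $- \frac{93107780}{5963} \approx -15614.0$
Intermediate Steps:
$F{\left(B \right)} = 240 + 5 B$ ($F{\left(B \right)} = 5 \left(48 + B\right) = 240 + 5 B$)
$-15612 - \frac{F{\left(46 \right)} - 13894}{13018 - 18981} = -15612 - \frac{\left(240 + 5 \cdot 46\right) - 13894}{13018 - 18981} = -15612 - \frac{\left(240 + 230\right) - 13894}{-5963} = -15612 - \left(470 - 13894\right) \left(- \frac{1}{5963}\right) = -15612 - \left(-13424\right) \left(- \frac{1}{5963}\right) = -15612 - \frac{13424}{5963} = - \frac{93107780}{5963}$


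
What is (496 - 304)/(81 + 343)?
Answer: 24/53 ≈ 0.45283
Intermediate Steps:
(496 - 304)/(81 + 343) = 192/424 = 192*(1/424) = 24/53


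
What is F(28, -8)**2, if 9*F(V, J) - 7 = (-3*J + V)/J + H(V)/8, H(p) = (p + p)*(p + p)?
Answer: 616225/324 ≈ 1901.9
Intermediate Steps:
H(p) = 4*p**2 (H(p) = (2*p)*(2*p) = 4*p**2)
F(V, J) = 7/9 + V**2/18 + (V - 3*J)/(9*J) (F(V, J) = 7/9 + ((-3*J + V)/J + (4*V**2)/8)/9 = 7/9 + ((V - 3*J)/J + (4*V**2)*(1/8))/9 = 7/9 + ((V - 3*J)/J + V**2/2)/9 = 7/9 + (V**2/2 + (V - 3*J)/J)/9 = 7/9 + (V**2/18 + (V - 3*J)/(9*J)) = 7/9 + V**2/18 + (V - 3*J)/(9*J))
F(28, -8)**2 = ((1/18)*(2*28 - 8*(8 + 28**2))/(-8))**2 = ((1/18)*(-1/8)*(56 - 8*(8 + 784)))**2 = ((1/18)*(-1/8)*(56 - 8*792))**2 = ((1/18)*(-1/8)*(56 - 6336))**2 = ((1/18)*(-1/8)*(-6280))**2 = (785/18)**2 = 616225/324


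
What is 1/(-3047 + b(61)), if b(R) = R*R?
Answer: 1/674 ≈ 0.0014837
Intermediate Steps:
b(R) = R²
1/(-3047 + b(61)) = 1/(-3047 + 61²) = 1/(-3047 + 3721) = 1/674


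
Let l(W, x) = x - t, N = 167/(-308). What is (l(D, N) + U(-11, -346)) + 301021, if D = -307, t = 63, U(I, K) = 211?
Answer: 92759885/308 ≈ 3.0117e+5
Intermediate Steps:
N = -167/308 (N = 167*(-1/308) = -167/308 ≈ -0.54221)
l(W, x) = -63 + x (l(W, x) = x - 1*63 = x - 63 = -63 + x)
(l(D, N) + U(-11, -346)) + 301021 = ((-63 - 167/308) + 211) + 301021 = (-19571/308 + 211) + 301021 = 45417/308 + 301021 = 92759885/308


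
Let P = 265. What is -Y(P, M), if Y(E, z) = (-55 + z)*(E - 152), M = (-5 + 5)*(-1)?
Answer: 6215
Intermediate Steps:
M = 0 (M = 0*(-1) = 0)
Y(E, z) = (-152 + E)*(-55 + z) (Y(E, z) = (-55 + z)*(-152 + E) = (-152 + E)*(-55 + z))
-Y(P, M) = -(8360 - 152*0 - 55*265 + 265*0) = -(8360 + 0 - 14575 + 0) = -1*(-6215) = 6215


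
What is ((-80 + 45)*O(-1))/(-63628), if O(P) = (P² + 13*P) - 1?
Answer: -455/63628 ≈ -0.0071509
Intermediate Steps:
O(P) = -1 + P² + 13*P
((-80 + 45)*O(-1))/(-63628) = ((-80 + 45)*(-1 + (-1)² + 13*(-1)))/(-63628) = -35*(-1 + 1 - 13)*(-1/63628) = -35*(-13)*(-1/63628) = 455*(-1/63628) = -455/63628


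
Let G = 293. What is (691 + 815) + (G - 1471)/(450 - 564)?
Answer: 4549/3 ≈ 1516.3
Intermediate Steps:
(691 + 815) + (G - 1471)/(450 - 564) = (691 + 815) + (293 - 1471)/(450 - 564) = 1506 - 1178/(-114) = 1506 - 1178*(-1/114) = 1506 + 31/3 = 4549/3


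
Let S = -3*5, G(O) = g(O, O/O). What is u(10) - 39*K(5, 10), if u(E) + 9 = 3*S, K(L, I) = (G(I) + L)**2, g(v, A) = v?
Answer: -8829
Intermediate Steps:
G(O) = O
S = -15
K(L, I) = (I + L)**2
u(E) = -54 (u(E) = -9 + 3*(-15) = -9 - 45 = -54)
u(10) - 39*K(5, 10) = -54 - 39*(10 + 5)**2 = -54 - 39*15**2 = -54 - 39*225 = -54 - 8775 = -8829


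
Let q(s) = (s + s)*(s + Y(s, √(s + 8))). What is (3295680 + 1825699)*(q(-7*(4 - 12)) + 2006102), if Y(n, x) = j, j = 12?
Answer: 10313013077122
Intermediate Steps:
Y(n, x) = 12
q(s) = 2*s*(12 + s) (q(s) = (s + s)*(s + 12) = (2*s)*(12 + s) = 2*s*(12 + s))
(3295680 + 1825699)*(q(-7*(4 - 12)) + 2006102) = (3295680 + 1825699)*(2*(-7*(4 - 12))*(12 - 7*(4 - 12)) + 2006102) = 5121379*(2*(-7*(-8))*(12 - 7*(-8)) + 2006102) = 5121379*(2*56*(12 + 56) + 2006102) = 5121379*(2*56*68 + 2006102) = 5121379*(7616 + 2006102) = 5121379*2013718 = 10313013077122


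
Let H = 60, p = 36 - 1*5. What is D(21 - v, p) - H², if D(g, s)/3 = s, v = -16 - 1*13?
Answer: -3507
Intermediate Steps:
p = 31 (p = 36 - 5 = 31)
v = -29 (v = -16 - 13 = -29)
D(g, s) = 3*s
D(21 - v, p) - H² = 3*31 - 1*60² = 93 - 1*3600 = 93 - 3600 = -3507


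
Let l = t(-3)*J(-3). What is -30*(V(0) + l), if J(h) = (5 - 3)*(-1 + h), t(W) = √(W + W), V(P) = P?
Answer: 240*I*√6 ≈ 587.88*I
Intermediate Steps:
t(W) = √2*√W (t(W) = √(2*W) = √2*√W)
J(h) = -2 + 2*h (J(h) = 2*(-1 + h) = -2 + 2*h)
l = -8*I*√6 (l = (√2*√(-3))*(-2 + 2*(-3)) = (√2*(I*√3))*(-2 - 6) = (I*√6)*(-8) = -8*I*√6 ≈ -19.596*I)
-30*(V(0) + l) = -30*(0 - 8*I*√6) = -(-240)*I*√6 = 240*I*√6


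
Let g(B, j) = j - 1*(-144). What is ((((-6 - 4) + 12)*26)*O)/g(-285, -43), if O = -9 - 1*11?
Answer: -1040/101 ≈ -10.297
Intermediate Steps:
g(B, j) = 144 + j (g(B, j) = j + 144 = 144 + j)
O = -20 (O = -9 - 11 = -20)
((((-6 - 4) + 12)*26)*O)/g(-285, -43) = ((((-6 - 4) + 12)*26)*(-20))/(144 - 43) = (((-10 + 12)*26)*(-20))/101 = ((2*26)*(-20))*(1/101) = (52*(-20))*(1/101) = -1040*1/101 = -1040/101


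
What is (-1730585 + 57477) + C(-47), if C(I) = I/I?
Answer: -1673107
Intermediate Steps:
C(I) = 1
(-1730585 + 57477) + C(-47) = (-1730585 + 57477) + 1 = -1673108 + 1 = -1673107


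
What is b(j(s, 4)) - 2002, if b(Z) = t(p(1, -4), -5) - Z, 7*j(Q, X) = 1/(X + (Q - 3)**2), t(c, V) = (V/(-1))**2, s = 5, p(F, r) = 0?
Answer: -110713/56 ≈ -1977.0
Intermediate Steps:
t(c, V) = V**2 (t(c, V) = (V*(-1))**2 = (-V)**2 = V**2)
j(Q, X) = 1/(7*(X + (-3 + Q)**2)) (j(Q, X) = 1/(7*(X + (Q - 3)**2)) = 1/(7*(X + (-3 + Q)**2)))
b(Z) = 25 - Z (b(Z) = (-5)**2 - Z = 25 - Z)
b(j(s, 4)) - 2002 = (25 - 1/(7*(4 + (-3 + 5)**2))) - 2002 = (25 - 1/(7*(4 + 2**2))) - 2002 = (25 - 1/(7*(4 + 4))) - 2002 = (25 - 1/(7*8)) - 2002 = (25 - 1*1/56) - 2002 = (25 - 1/56) - 2002 = 1399/56 - 2002 = -110713/56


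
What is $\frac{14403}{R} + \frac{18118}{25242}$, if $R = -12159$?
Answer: $- \frac{1137014}{2435853} \approx -0.46678$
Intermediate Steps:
$\frac{14403}{R} + \frac{18118}{25242} = \frac{14403}{-12159} + \frac{18118}{25242} = 14403 \left(- \frac{1}{12159}\right) + 18118 \cdot \frac{1}{25242} = - \frac{4801}{4053} + \frac{9059}{12621} = - \frac{1137014}{2435853}$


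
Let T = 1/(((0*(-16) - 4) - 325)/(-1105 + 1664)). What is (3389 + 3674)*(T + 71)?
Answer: 23005200/47 ≈ 4.8947e+5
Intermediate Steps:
T = -559/329 (T = 1/(((0 - 4) - 325)/559) = 1/((-4 - 325)*(1/559)) = 1/(-329*1/559) = 1/(-329/559) = -559/329 ≈ -1.6991)
(3389 + 3674)*(T + 71) = (3389 + 3674)*(-559/329 + 71) = 7063*(22800/329) = 23005200/47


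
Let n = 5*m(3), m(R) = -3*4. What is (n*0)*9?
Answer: 0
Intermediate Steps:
m(R) = -12
n = -60 (n = 5*(-12) = -60)
(n*0)*9 = -60*0*9 = 0*9 = 0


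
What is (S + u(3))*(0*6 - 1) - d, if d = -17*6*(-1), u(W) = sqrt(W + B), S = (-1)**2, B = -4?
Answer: -103 - I ≈ -103.0 - 1.0*I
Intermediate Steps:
S = 1
u(W) = sqrt(-4 + W) (u(W) = sqrt(W - 4) = sqrt(-4 + W))
d = 102 (d = -102*(-1) = 102)
(S + u(3))*(0*6 - 1) - d = (1 + sqrt(-4 + 3))*(0*6 - 1) - 1*102 = (1 + sqrt(-1))*(0 - 1) - 102 = (1 + I)*(-1) - 102 = (-1 - I) - 102 = -103 - I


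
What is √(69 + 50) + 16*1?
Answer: 16 + √119 ≈ 26.909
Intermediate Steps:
√(69 + 50) + 16*1 = √119 + 16 = 16 + √119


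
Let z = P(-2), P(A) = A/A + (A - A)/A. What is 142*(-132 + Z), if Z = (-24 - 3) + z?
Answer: -22436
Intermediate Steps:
P(A) = 1 (P(A) = 1 + 0/A = 1 + 0 = 1)
z = 1
Z = -26 (Z = (-24 - 3) + 1 = -27 + 1 = -26)
142*(-132 + Z) = 142*(-132 - 26) = 142*(-158) = -22436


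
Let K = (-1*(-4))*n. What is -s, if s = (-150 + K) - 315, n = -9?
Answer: 501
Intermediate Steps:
K = -36 (K = -1*(-4)*(-9) = 4*(-9) = -36)
s = -501 (s = (-150 - 36) - 315 = -186 - 315 = -501)
-s = -1*(-501) = 501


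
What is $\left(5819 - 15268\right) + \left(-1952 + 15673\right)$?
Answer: $4272$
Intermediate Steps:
$\left(5819 - 15268\right) + \left(-1952 + 15673\right) = -9449 + 13721 = 4272$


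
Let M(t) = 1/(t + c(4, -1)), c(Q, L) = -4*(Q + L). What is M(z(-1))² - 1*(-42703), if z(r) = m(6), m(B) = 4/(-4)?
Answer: 7216808/169 ≈ 42703.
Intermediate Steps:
c(Q, L) = -4*L - 4*Q (c(Q, L) = -4*(L + Q) = -4*L - 4*Q)
m(B) = -1 (m(B) = 4*(-¼) = -1)
z(r) = -1
M(t) = 1/(-12 + t) (M(t) = 1/(t + (-4*(-1) - 4*4)) = 1/(t + (4 - 16)) = 1/(t - 12) = 1/(-12 + t))
M(z(-1))² - 1*(-42703) = (1/(-12 - 1))² - 1*(-42703) = (1/(-13))² + 42703 = (-1/13)² + 42703 = 1/169 + 42703 = 7216808/169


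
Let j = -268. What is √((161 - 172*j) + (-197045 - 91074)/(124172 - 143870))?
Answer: √366406319010/2814 ≈ 215.11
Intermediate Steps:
√((161 - 172*j) + (-197045 - 91074)/(124172 - 143870)) = √((161 - 172*(-268)) + (-197045 - 91074)/(124172 - 143870)) = √((161 + 46096) - 288119/(-19698)) = √(46257 - 288119*(-1/19698)) = √(46257 + 288119/19698) = √(911458505/19698) = √366406319010/2814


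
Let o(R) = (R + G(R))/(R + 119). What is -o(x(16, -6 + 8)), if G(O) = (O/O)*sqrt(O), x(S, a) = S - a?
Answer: -2/19 - sqrt(14)/133 ≈ -0.13340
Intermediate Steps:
G(O) = sqrt(O) (G(O) = 1*sqrt(O) = sqrt(O))
o(R) = (R + sqrt(R))/(119 + R) (o(R) = (R + sqrt(R))/(R + 119) = (R + sqrt(R))/(119 + R))
-o(x(16, -6 + 8)) = -((16 - (-6 + 8)) + sqrt(16 - (-6 + 8)))/(119 + (16 - (-6 + 8))) = -((16 - 1*2) + sqrt(16 - 1*2))/(119 + (16 - 1*2)) = -((16 - 2) + sqrt(16 - 2))/(119 + (16 - 2)) = -(14 + sqrt(14))/(119 + 14) = -(14 + sqrt(14))/133 = -(2/19 + sqrt(14)/133) = -2/19 - sqrt(14)/133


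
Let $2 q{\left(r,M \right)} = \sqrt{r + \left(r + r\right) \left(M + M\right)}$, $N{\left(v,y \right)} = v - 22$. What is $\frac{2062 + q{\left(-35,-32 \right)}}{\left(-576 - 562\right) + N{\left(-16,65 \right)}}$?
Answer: $- \frac{1031}{588} - \frac{\sqrt{4445}}{2352} \approx -1.7817$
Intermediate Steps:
$N{\left(v,y \right)} = -22 + v$
$q{\left(r,M \right)} = \frac{\sqrt{r + 4 M r}}{2}$ ($q{\left(r,M \right)} = \frac{\sqrt{r + \left(r + r\right) \left(M + M\right)}}{2} = \frac{\sqrt{r + 2 r 2 M}}{2} = \frac{\sqrt{r + 4 M r}}{2}$)
$\frac{2062 + q{\left(-35,-32 \right)}}{\left(-576 - 562\right) + N{\left(-16,65 \right)}} = \frac{2062 + \frac{\sqrt{- 35 \left(1 + 4 \left(-32\right)\right)}}{2}}{\left(-576 - 562\right) - 38} = \frac{2062 + \frac{\sqrt{- 35 \left(1 - 128\right)}}{2}}{-1138 - 38} = \frac{2062 + \frac{\sqrt{\left(-35\right) \left(-127\right)}}{2}}{-1176} = \left(2062 + \frac{\sqrt{4445}}{2}\right) \left(- \frac{1}{1176}\right) = - \frac{1031}{588} - \frac{\sqrt{4445}}{2352}$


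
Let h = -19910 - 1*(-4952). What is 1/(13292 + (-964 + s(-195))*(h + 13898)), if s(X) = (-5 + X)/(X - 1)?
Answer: 49/50668468 ≈ 9.6707e-7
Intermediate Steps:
s(X) = (-5 + X)/(-1 + X)
h = -14958 (h = -19910 + 4952 = -14958)
1/(13292 + (-964 + s(-195))*(h + 13898)) = 1/(13292 + (-964 + (-5 - 195)/(-1 - 195))*(-14958 + 13898)) = 1/(13292 + (-964 - 200/(-196))*(-1060)) = 1/(13292 + (-964 - 1/196*(-200))*(-1060)) = 1/(13292 + (-964 + 50/49)*(-1060)) = 1/(13292 - 47186/49*(-1060)) = 1/(13292 + 50017160/49) = 1/(50668468/49) = 49/50668468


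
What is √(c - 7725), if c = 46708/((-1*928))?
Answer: I*√104624866/116 ≈ 88.178*I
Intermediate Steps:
c = -11677/232 (c = 46708/(-928) = 46708*(-1/928) = -11677/232 ≈ -50.332)
√(c - 7725) = √(-11677/232 - 7725) = √(-1803877/232) = I*√104624866/116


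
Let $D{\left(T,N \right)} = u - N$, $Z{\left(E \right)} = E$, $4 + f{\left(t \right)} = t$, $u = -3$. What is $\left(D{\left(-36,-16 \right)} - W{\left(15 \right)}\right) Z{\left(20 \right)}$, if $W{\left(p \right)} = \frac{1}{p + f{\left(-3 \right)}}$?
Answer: $\frac{515}{2} \approx 257.5$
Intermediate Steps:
$f{\left(t \right)} = -4 + t$
$D{\left(T,N \right)} = -3 - N$
$W{\left(p \right)} = \frac{1}{-7 + p}$ ($W{\left(p \right)} = \frac{1}{p - 7} = \frac{1}{-7 + p}$)
$\left(D{\left(-36,-16 \right)} - W{\left(15 \right)}\right) Z{\left(20 \right)} = \left(\left(-3 - -16\right) - \frac{1}{-7 + 15}\right) 20 = \left(\left(-3 + 16\right) - \frac{1}{8}\right) 20 = \left(13 - \frac{1}{8}\right) 20 = \frac{103}{8} \cdot 20 = \frac{515}{2}$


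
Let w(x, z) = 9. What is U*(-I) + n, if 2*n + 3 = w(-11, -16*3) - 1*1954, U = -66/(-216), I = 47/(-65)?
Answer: -2278643/2340 ≈ -973.78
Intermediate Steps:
I = -47/65 (I = 47*(-1/65) = -47/65 ≈ -0.72308)
U = 11/36 (U = -66*(-1/216) = 11/36 ≈ 0.30556)
n = -974 (n = -3/2 + (9 - 1*1954)/2 = -3/2 + (9 - 1954)/2 = -3/2 + (1/2)*(-1945) = -3/2 - 1945/2 = -974)
U*(-I) + n = 11*(-1*(-47/65))/36 - 974 = (11/36)*(47/65) - 974 = 517/2340 - 974 = -2278643/2340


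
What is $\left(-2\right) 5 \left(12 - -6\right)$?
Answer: $-180$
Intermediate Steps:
$\left(-2\right) 5 \left(12 - -6\right) = - 10 \left(12 + 6\right) = \left(-10\right) 18 = -180$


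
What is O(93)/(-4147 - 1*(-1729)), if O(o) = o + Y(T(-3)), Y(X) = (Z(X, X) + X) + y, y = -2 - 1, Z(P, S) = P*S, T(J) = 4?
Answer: -55/1209 ≈ -0.045492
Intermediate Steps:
y = -3
Y(X) = -3 + X + X**2 (Y(X) = (X*X + X) - 3 = (X**2 + X) - 3 = (X + X**2) - 3 = -3 + X + X**2)
O(o) = 17 + o (O(o) = o + (-3 + 4 + 4**2) = o + (-3 + 4 + 16) = o + 17 = 17 + o)
O(93)/(-4147 - 1*(-1729)) = (17 + 93)/(-4147 - 1*(-1729)) = 110/(-4147 + 1729) = 110/(-2418) = 110*(-1/2418) = -55/1209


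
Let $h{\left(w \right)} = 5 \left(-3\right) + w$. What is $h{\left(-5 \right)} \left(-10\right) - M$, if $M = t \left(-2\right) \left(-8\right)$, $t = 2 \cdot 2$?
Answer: $136$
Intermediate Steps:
$t = 4$
$h{\left(w \right)} = -15 + w$
$M = 64$ ($M = 4 \left(-2\right) \left(-8\right) = \left(-8\right) \left(-8\right) = 64$)
$h{\left(-5 \right)} \left(-10\right) - M = \left(-15 - 5\right) \left(-10\right) - 64 = \left(-20\right) \left(-10\right) - 64 = 200 - 64 = 136$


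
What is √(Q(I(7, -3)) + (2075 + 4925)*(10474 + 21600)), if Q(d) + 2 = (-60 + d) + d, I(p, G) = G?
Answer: 2*√56129483 ≈ 14984.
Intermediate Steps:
Q(d) = -62 + 2*d (Q(d) = -2 + ((-60 + d) + d) = -2 + (-60 + 2*d) = -62 + 2*d)
√(Q(I(7, -3)) + (2075 + 4925)*(10474 + 21600)) = √((-62 + 2*(-3)) + (2075 + 4925)*(10474 + 21600)) = √((-62 - 6) + 7000*32074) = √(-68 + 224518000) = √224517932 = 2*√56129483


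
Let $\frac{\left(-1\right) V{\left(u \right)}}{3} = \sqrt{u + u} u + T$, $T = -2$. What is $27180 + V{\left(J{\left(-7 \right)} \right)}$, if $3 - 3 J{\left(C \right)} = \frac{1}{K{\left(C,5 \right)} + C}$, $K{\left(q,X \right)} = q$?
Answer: $27186 - \frac{43 \sqrt{903}}{294} \approx 27182.0$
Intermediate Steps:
$J{\left(C \right)} = 1 - \frac{1}{6 C}$ ($J{\left(C \right)} = 1 - \frac{1}{3 \left(C + C\right)} = 1 - \frac{1}{3 \cdot 2 C} = 1 - \frac{\frac{1}{2} \frac{1}{C}}{3} = 1 - \frac{1}{6 C}$)
$V{\left(u \right)} = 6 - 3 \sqrt{2} u^{\frac{3}{2}}$ ($V{\left(u \right)} = - 3 \left(\sqrt{u + u} u - 2\right) = - 3 \left(\sqrt{2 u} u - 2\right) = - 3 \left(\sqrt{2} \sqrt{u} u - 2\right) = - 3 \left(\sqrt{2} u^{\frac{3}{2}} - 2\right) = - 3 \left(-2 + \sqrt{2} u^{\frac{3}{2}}\right) = 6 - 3 \sqrt{2} u^{\frac{3}{2}}$)
$27180 + V{\left(J{\left(-7 \right)} \right)} = 27180 + \left(6 - 3 \sqrt{2} \left(\frac{- \frac{1}{6} - 7}{-7}\right)^{\frac{3}{2}}\right) = 27180 + \left(6 - 3 \sqrt{2} \left(\left(- \frac{1}{7}\right) \left(- \frac{43}{6}\right)\right)^{\frac{3}{2}}\right) = 27180 + \left(6 - 3 \sqrt{2} \left(\frac{43}{42}\right)^{\frac{3}{2}}\right) = 27180 + \left(6 - 3 \sqrt{2} \frac{43 \sqrt{1806}}{1764}\right) = 27180 + \left(6 - \frac{43 \sqrt{903}}{294}\right) = 27186 - \frac{43 \sqrt{903}}{294}$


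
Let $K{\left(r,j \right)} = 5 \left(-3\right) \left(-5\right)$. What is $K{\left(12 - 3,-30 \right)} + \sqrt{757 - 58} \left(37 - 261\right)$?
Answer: $75 - 224 \sqrt{699} \approx -5847.3$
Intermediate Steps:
$K{\left(r,j \right)} = 75$ ($K{\left(r,j \right)} = \left(-15\right) \left(-5\right) = 75$)
$K{\left(12 - 3,-30 \right)} + \sqrt{757 - 58} \left(37 - 261\right) = 75 + \sqrt{757 - 58} \left(37 - 261\right) = 75 + \sqrt{699} \left(37 - 261\right) = 75 + \sqrt{699} \left(-224\right) = 75 - 224 \sqrt{699}$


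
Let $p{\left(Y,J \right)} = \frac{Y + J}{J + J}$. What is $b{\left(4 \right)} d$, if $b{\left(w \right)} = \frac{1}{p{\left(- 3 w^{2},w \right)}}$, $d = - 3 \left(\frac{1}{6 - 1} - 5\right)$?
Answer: $- \frac{144}{55} \approx -2.6182$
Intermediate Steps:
$p{\left(Y,J \right)} = \frac{J + Y}{2 J}$
$d = \frac{72}{5}$ ($d = - 3 \left(\frac{1}{6 - 1} - 5\right) = - 3 \left(\frac{1}{5} - 5\right) = \left(-3\right) \left(- \frac{24}{5}\right) = \frac{72}{5} \approx 14.4$)
$b{\left(w \right)} = \frac{2 w}{w - 3 w^{2}}$ ($b{\left(w \right)} = \frac{1}{\frac{1}{2} \frac{1}{w} \left(w - 3 w^{2}\right)} = \frac{2 w}{w - 3 w^{2}}$)
$b{\left(4 \right)} d = - \frac{2}{-1 + 3 \cdot 4} \cdot \frac{72}{5} = - \frac{2}{-1 + 12} \cdot \frac{72}{5} = - \frac{2}{11} \cdot \frac{72}{5} = \left(-2\right) \frac{1}{11} \cdot \frac{72}{5} = \left(- \frac{2}{11}\right) \frac{72}{5} = - \frac{144}{55}$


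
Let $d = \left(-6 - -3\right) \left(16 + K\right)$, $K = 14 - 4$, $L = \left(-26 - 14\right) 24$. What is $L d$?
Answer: $74880$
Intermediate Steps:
$L = -960$ ($L = \left(-40\right) 24 = -960$)
$K = 10$
$d = -78$ ($d = \left(-6 - -3\right) \left(16 + 10\right) = \left(-6 + 3\right) 26 = \left(-3\right) 26 = -78$)
$L d = \left(-960\right) \left(-78\right) = 74880$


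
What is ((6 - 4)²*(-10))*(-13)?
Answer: 520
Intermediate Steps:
((6 - 4)²*(-10))*(-13) = (2²*(-10))*(-13) = (4*(-10))*(-13) = -40*(-13) = 520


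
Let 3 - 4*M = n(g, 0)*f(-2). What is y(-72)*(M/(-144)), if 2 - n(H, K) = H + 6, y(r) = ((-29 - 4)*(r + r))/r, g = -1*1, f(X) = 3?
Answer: 11/8 ≈ 1.3750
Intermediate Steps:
g = -1
y(r) = -66 (y(r) = (-66*r)/r = -66)
n(H, K) = -4 - H (n(H, K) = 2 - (H + 6) = 2 - (6 + H) = 2 + (-6 - H) = -4 - H)
M = 3 (M = ¾ - (-4 - 1*(-1))*3/4 = ¾ - (-4 + 1)*3/4 = ¾ - (-3)*3/4 = ¾ - ¼*(-9) = ¾ + 9/4 = 3)
y(-72)*(M/(-144)) = -198/(-144) = -198*(-1)/144 = -66*(-1/48) = 11/8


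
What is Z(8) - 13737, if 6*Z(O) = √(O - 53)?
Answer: -13737 + I*√5/2 ≈ -13737.0 + 1.118*I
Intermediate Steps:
Z(O) = √(-53 + O)/6 (Z(O) = √(O - 53)/6 = √(-53 + O)/6)
Z(8) - 13737 = √(-53 + 8)/6 - 13737 = √(-45)/6 - 13737 = (3*I*√5)/6 - 13737 = I*√5/2 - 13737 = -13737 + I*√5/2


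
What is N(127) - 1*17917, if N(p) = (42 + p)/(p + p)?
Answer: -4550749/254 ≈ -17916.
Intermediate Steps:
N(p) = (42 + p)/(2*p) (N(p) = (42 + p)/((2*p)) = (42 + p)*(1/(2*p)) = (42 + p)/(2*p))
N(127) - 1*17917 = (1/2)*(42 + 127)/127 - 1*17917 = (1/2)*(1/127)*169 - 17917 = 169/254 - 17917 = -4550749/254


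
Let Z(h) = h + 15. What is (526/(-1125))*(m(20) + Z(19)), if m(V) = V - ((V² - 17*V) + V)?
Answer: 13676/1125 ≈ 12.156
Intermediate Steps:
Z(h) = 15 + h
m(V) = -V² + 17*V (m(V) = V - (V² - 16*V) = V + (-V² + 16*V) = -V² + 17*V)
(526/(-1125))*(m(20) + Z(19)) = (526/(-1125))*(20*(17 - 1*20) + (15 + 19)) = (526*(-1/1125))*(20*(17 - 20) + 34) = -526*(20*(-3) + 34)/1125 = -526*(-60 + 34)/1125 = -526/1125*(-26) = 13676/1125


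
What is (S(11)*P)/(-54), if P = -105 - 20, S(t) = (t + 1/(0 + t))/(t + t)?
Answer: 7625/6534 ≈ 1.1670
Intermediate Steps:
S(t) = (t + 1/t)/(2*t) (S(t) = (t + 1/t)/((2*t)) = (t + 1/t)*(1/(2*t)) = (t + 1/t)/(2*t))
P = -125
(S(11)*P)/(-54) = (((1/2)*(1 + 11**2)/11**2)*(-125))/(-54) = (((1/2)*(1/121)*(1 + 121))*(-125))*(-1/54) = (((1/2)*(1/121)*122)*(-125))*(-1/54) = ((61/121)*(-125))*(-1/54) = -7625/121*(-1/54) = 7625/6534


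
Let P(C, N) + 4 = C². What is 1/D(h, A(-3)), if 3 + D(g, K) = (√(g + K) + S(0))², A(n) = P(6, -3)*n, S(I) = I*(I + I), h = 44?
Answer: -1/55 ≈ -0.018182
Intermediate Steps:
P(C, N) = -4 + C²
S(I) = 2*I² (S(I) = I*(2*I) = 2*I²)
A(n) = 32*n (A(n) = (-4 + 6²)*n = (-4 + 36)*n = 32*n)
D(g, K) = -3 + K + g (D(g, K) = -3 + (√(g + K) + 2*0²)² = -3 + (√(K + g) + 2*0)² = -3 + (√(K + g) + 0)² = -3 + (√(K + g))² = -3 + (K + g) = -3 + K + g)
1/D(h, A(-3)) = 1/(-3 + 32*(-3) + 44) = 1/(-3 - 96 + 44) = 1/(-55) = -1/55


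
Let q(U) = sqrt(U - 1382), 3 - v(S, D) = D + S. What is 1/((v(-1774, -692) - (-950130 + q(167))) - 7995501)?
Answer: I/(3*(-2347634*I + 3*sqrt(15))) ≈ -1.4199e-7 + 7.0272e-13*I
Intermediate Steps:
v(S, D) = 3 - D - S (v(S, D) = 3 - (D + S) = 3 + (-D - S) = 3 - D - S)
q(U) = sqrt(-1382 + U)
1/((v(-1774, -692) - (-950130 + q(167))) - 7995501) = 1/(((3 - 1*(-692) - 1*(-1774)) - (-950130 + sqrt(-1382 + 167))) - 7995501) = 1/(((3 + 692 + 1774) - (-950130 + sqrt(-1215))) - 7995501) = 1/((2469 - (-950130 + 9*I*sqrt(15))) - 7995501) = 1/((2469 + (950130 - 9*I*sqrt(15))) - 7995501) = 1/((952599 - 9*I*sqrt(15)) - 7995501) = 1/(-7042902 - 9*I*sqrt(15))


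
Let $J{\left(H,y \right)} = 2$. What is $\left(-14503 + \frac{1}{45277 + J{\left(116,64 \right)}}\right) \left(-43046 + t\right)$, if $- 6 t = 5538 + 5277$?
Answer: $\frac{9817057632532}{15093} \approx 6.5044 \cdot 10^{8}$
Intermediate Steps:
$t = - \frac{3605}{2}$ ($t = - \frac{5538 + 5277}{6} = \left(- \frac{1}{6}\right) 10815 = - \frac{3605}{2} \approx -1802.5$)
$\left(-14503 + \frac{1}{45277 + J{\left(116,64 \right)}}\right) \left(-43046 + t\right) = \left(-14503 + \frac{1}{45277 + 2}\right) \left(-43046 - \frac{3605}{2}\right) = \left(-14503 + \frac{1}{45279}\right) \left(- \frac{89697}{2}\right) = \left(- \frac{656681336}{45279}\right) \left(- \frac{89697}{2}\right) = \frac{9817057632532}{15093}$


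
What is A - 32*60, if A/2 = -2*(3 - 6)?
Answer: -1908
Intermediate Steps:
A = 12 (A = 2*(-2*(3 - 6)) = 2*(-2*(-3)) = 2*6 = 12)
A - 32*60 = 12 - 32*60 = 12 - 1920 = -1908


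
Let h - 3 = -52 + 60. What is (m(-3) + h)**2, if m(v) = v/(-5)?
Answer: 3364/25 ≈ 134.56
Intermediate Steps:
h = 11 (h = 3 + (-52 + 60) = 3 + 8 = 11)
m(v) = -v/5 (m(v) = v*(-1/5) = -v/5)
(m(-3) + h)**2 = (-1/5*(-3) + 11)**2 = (3/5 + 11)**2 = (58/5)**2 = 3364/25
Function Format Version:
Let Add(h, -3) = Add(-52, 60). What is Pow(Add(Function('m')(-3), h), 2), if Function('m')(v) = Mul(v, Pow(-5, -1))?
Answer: Rational(3364, 25) ≈ 134.56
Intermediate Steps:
h = 11 (h = Add(3, Add(-52, 60)) = Add(3, 8) = 11)
Function('m')(v) = Mul(Rational(-1, 5), v) (Function('m')(v) = Mul(v, Rational(-1, 5)) = Mul(Rational(-1, 5), v))
Pow(Add(Function('m')(-3), h), 2) = Pow(Add(Mul(Rational(-1, 5), -3), 11), 2) = Pow(Add(Rational(3, 5), 11), 2) = Pow(Rational(58, 5), 2) = Rational(3364, 25)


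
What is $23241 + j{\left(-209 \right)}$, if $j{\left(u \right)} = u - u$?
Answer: $23241$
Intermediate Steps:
$j{\left(u \right)} = 0$
$23241 + j{\left(-209 \right)} = 23241 + 0 = 23241$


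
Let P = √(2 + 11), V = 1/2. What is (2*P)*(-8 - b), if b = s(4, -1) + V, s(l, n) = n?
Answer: -15*√13 ≈ -54.083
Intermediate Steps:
V = ½ (V = 1*(½) = ½ ≈ 0.50000)
P = √13 ≈ 3.6056
b = -½ (b = -1 + ½ = -½ ≈ -0.50000)
(2*P)*(-8 - b) = (2*√13)*(-8 - 1*(-½)) = (2*√13)*(-8 + ½) = (2*√13)*(-15/2) = -15*√13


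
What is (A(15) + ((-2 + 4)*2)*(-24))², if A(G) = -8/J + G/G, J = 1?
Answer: 10609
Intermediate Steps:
A(G) = -7 (A(G) = -8/1 + G/G = -8*1 + 1 = -8 + 1 = -7)
(A(15) + ((-2 + 4)*2)*(-24))² = (-7 + ((-2 + 4)*2)*(-24))² = (-7 + (2*2)*(-24))² = (-7 + 4*(-24))² = (-7 - 96)² = (-103)² = 10609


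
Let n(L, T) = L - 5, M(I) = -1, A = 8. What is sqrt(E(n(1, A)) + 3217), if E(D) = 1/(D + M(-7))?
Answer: 2*sqrt(20105)/5 ≈ 56.717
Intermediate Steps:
n(L, T) = -5 + L
E(D) = 1/(-1 + D) (E(D) = 1/(D - 1) = 1/(-1 + D))
sqrt(E(n(1, A)) + 3217) = sqrt(1/(-1 + (-5 + 1)) + 3217) = sqrt(1/(-1 - 4) + 3217) = sqrt(1/(-5) + 3217) = sqrt(-1/5 + 3217) = sqrt(16084/5) = 2*sqrt(20105)/5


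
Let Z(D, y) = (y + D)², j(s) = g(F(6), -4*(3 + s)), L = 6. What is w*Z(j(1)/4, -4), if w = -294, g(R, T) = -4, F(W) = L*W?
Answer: -7350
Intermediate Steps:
F(W) = 6*W
j(s) = -4
Z(D, y) = (D + y)²
w*Z(j(1)/4, -4) = -294*(-4/4 - 4)² = -294*(-4*¼ - 4)² = -294*(-1 - 4)² = -294*(-5)² = -294*25 = -7350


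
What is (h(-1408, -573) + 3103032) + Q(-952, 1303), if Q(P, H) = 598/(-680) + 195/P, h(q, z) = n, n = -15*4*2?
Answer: 14769855959/4760 ≈ 3.1029e+6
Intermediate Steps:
n = -120 (n = -3*20*2 = -60*2 = -120)
h(q, z) = -120
Q(P, H) = -299/340 + 195/P (Q(P, H) = 598*(-1/680) + 195/P = -299/340 + 195/P)
(h(-1408, -573) + 3103032) + Q(-952, 1303) = (-120 + 3103032) + (-299/340 + 195/(-952)) = 3102912 + (-299/340 + 195*(-1/952)) = 3102912 + (-299/340 - 195/952) = 3102912 - 5161/4760 = 14769855959/4760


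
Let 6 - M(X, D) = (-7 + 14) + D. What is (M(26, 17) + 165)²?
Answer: 21609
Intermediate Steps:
M(X, D) = -1 - D (M(X, D) = 6 - ((-7 + 14) + D) = 6 - (7 + D) = 6 + (-7 - D) = -1 - D)
(M(26, 17) + 165)² = ((-1 - 1*17) + 165)² = ((-1 - 17) + 165)² = (-18 + 165)² = 147² = 21609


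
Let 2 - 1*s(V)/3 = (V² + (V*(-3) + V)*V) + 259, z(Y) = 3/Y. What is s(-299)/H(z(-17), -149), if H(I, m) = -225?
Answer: -89144/75 ≈ -1188.6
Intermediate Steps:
s(V) = -771 + 3*V² (s(V) = 6 - 3*((V² + (V*(-3) + V)*V) + 259) = 6 - 3*((V² + (-3*V + V)*V) + 259) = 6 - 3*((V² + (-2*V)*V) + 259) = 6 - 3*((V² - 2*V²) + 259) = 6 - 3*(-V² + 259) = 6 - 3*(259 - V²) = 6 + (-777 + 3*V²) = -771 + 3*V²)
s(-299)/H(z(-17), -149) = (-771 + 3*(-299)²)/(-225) = (-771 + 3*89401)*(-1/225) = (-771 + 268203)*(-1/225) = 267432*(-1/225) = -89144/75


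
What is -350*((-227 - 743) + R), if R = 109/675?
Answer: 9164974/27 ≈ 3.3944e+5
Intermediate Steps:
R = 109/675 (R = 109*(1/675) = 109/675 ≈ 0.16148)
-350*((-227 - 743) + R) = -350*((-227 - 743) + 109/675) = -350*(-970 + 109/675) = -350*(-654641/675) = 9164974/27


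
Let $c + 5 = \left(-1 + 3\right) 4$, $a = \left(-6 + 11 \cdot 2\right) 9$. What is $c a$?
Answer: $432$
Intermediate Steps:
$a = 144$ ($a = \left(-6 + 22\right) 9 = 16 \cdot 9 = 144$)
$c = 3$ ($c = -5 + \left(-1 + 3\right) 4 = -5 + 2 \cdot 4 = -5 + 8 = 3$)
$c a = 3 \cdot 144 = 432$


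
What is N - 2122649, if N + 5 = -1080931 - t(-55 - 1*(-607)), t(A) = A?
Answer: -3204137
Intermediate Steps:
N = -1081488 (N = -5 + (-1080931 - (-55 - 1*(-607))) = -5 + (-1080931 - (-55 + 607)) = -5 + (-1080931 - 1*552) = -5 + (-1080931 - 552) = -5 - 1081483 = -1081488)
N - 2122649 = -1081488 - 2122649 = -3204137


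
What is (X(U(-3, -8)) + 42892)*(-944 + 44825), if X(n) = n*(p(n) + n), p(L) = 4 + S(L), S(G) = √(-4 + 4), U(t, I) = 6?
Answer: 1884776712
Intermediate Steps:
S(G) = 0 (S(G) = √0 = 0)
p(L) = 4 (p(L) = 4 + 0 = 4)
X(n) = n*(4 + n)
(X(U(-3, -8)) + 42892)*(-944 + 44825) = (6*(4 + 6) + 42892)*(-944 + 44825) = (6*10 + 42892)*43881 = (60 + 42892)*43881 = 42952*43881 = 1884776712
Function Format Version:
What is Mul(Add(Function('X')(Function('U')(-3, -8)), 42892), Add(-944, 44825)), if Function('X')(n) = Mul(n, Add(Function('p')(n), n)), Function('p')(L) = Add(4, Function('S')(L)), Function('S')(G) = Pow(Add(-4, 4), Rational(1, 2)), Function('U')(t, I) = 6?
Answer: 1884776712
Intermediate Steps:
Function('S')(G) = 0 (Function('S')(G) = Pow(0, Rational(1, 2)) = 0)
Function('p')(L) = 4 (Function('p')(L) = Add(4, 0) = 4)
Function('X')(n) = Mul(n, Add(4, n))
Mul(Add(Function('X')(Function('U')(-3, -8)), 42892), Add(-944, 44825)) = Mul(Add(Mul(6, Add(4, 6)), 42892), Add(-944, 44825)) = Mul(Add(Mul(6, 10), 42892), 43881) = Mul(Add(60, 42892), 43881) = Mul(42952, 43881) = 1884776712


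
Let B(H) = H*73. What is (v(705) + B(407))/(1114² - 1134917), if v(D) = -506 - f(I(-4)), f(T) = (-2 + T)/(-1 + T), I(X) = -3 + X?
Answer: 233631/848632 ≈ 0.27530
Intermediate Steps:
f(T) = (-2 + T)/(-1 + T)
v(D) = -4057/8 (v(D) = -506 - (-2 + (-3 - 4))/(-1 + (-3 - 4)) = -506 - (-2 - 7)/(-1 - 7) = -506 - (-9)/(-8) = -506 - (-1)*(-9)/8 = -506 - 1*9/8 = -506 - 9/8 = -4057/8)
B(H) = 73*H
(v(705) + B(407))/(1114² - 1134917) = (-4057/8 + 73*407)/(1114² - 1134917) = (-4057/8 + 29711)/(1240996 - 1134917) = (233631/8)/106079 = (233631/8)*(1/106079) = 233631/848632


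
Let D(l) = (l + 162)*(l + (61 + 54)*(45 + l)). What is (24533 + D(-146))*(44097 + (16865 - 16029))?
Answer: -7352970919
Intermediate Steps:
D(l) = (162 + l)*(5175 + 116*l) (D(l) = (162 + l)*(l + 115*(45 + l)) = (162 + l)*(l + (5175 + 115*l)) = (162 + l)*(5175 + 116*l))
(24533 + D(-146))*(44097 + (16865 - 16029)) = (24533 + (838350 + 116*(-146)**2 + 23967*(-146)))*(44097 + (16865 - 16029)) = (24533 + (838350 + 116*21316 - 3499182))*(44097 + 836) = (24533 + (838350 + 2472656 - 3499182))*44933 = (24533 - 188176)*44933 = -163643*44933 = -7352970919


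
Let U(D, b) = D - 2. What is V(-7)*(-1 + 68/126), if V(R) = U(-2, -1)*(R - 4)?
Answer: -1276/63 ≈ -20.254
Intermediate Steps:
U(D, b) = -2 + D
V(R) = 16 - 4*R (V(R) = (-2 - 2)*(R - 4) = -4*(-4 + R) = 16 - 4*R)
V(-7)*(-1 + 68/126) = (16 - 4*(-7))*(-1 + 68/126) = (16 + 28)*(-1 + 68*(1/126)) = 44*(-1 + 34/63) = 44*(-29/63) = -1276/63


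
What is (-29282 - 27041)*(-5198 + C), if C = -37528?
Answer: 2406456498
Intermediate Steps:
(-29282 - 27041)*(-5198 + C) = (-29282 - 27041)*(-5198 - 37528) = -56323*(-42726) = 2406456498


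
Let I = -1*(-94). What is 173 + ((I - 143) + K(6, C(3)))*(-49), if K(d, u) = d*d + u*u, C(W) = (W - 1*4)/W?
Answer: 7241/9 ≈ 804.56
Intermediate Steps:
C(W) = (-4 + W)/W (C(W) = (W - 4)/W = (-4 + W)/W)
K(d, u) = d² + u²
I = 94
173 + ((I - 143) + K(6, C(3)))*(-49) = 173 + ((94 - 143) + (6² + ((-4 + 3)/3)²))*(-49) = 173 + (-49 + (36 + ((⅓)*(-1))²))*(-49) = 173 + (-49 + (36 + (-⅓)²))*(-49) = 173 + (-49 + (36 + ⅑))*(-49) = 173 + (-49 + 325/9)*(-49) = 173 - 116/9*(-49) = 173 + 5684/9 = 7241/9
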